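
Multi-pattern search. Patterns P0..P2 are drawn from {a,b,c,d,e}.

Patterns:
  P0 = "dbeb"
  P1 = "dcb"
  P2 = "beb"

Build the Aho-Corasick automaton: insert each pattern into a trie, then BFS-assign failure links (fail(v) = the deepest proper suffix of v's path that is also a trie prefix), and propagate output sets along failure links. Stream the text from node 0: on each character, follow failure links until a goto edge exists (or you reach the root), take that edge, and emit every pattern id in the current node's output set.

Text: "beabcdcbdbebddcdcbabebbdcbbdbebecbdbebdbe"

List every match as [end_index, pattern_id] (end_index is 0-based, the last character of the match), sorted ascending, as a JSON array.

Build automaton:
Trie (insert patterns):
  0='ε' goto b→7 d→1
  1='d' goto b→2 c→5
  2='db' goto e→3
  3='dbe' goto b→4
  4='dbeb' goto ·  ←P0
  5='dc' goto b→6
  6='dcb' goto ·  ←P1
  7='b' goto e→8
  8='be' goto b→9
  9='beb' goto ·  ←P2

BFS fail/out derivation:
  n1('d'): parent n0 fail=0; on 'd' 0 → fail=0;  out ∅∪∅=∅
  n7('b'): parent n0 fail=0; on 'b' 0 → fail=0;  out ∅∪∅=∅
  n2('db'): parent n1 fail=0; on 'b' 0 → fail=7;  out ∅∪∅=∅
  n5('dc'): parent n1 fail=0; on 'c' 0 → fail=0;  out ∅∪∅=∅
  n8('be'): parent n7 fail=0; on 'e' 0 → fail=0;  out ∅∪∅=∅
  n3('dbe'): parent n2 fail=7; on 'e' 7 → fail=8;  out ∅∪∅=∅
  n6('dcb'): parent n5 fail=0; on 'b' 0 → fail=7;  out {1}∪∅={1}
  n9('beb'): parent n8 fail=0; on 'b' 0 → fail=7;  out {2}∪∅={2}
  n4('dbeb'): parent n3 fail=8; on 'b' 8 → fail=9;  out {0}∪{2}={0,2}

Scan:
i=0 'b': node 0→7
i=1 'e': node 7→8
i=2 'a': node 8→0 ·f
i=3 'b': node 0→7
i=4 'c': node 7→0 ·f
i=5 'd': node 0→1
i=6 'c': node 1→5
i=7 'b': node 5→6  emit P1@[5:7]
i=8 'd': node 6→1 ·f
i=9 'b': node 1→2
i=10 'e': node 2→3
i=11 'b': node 3→4  emit P0@[8:11],P2@[9:11]
i=12 'd': node 4→1 ·f
i=13 'd': node 1→1 ·f
i=14 'c': node 1→5
i=15 'd': node 5→1 ·f
i=16 'c': node 1→5
i=17 'b': node 5→6  emit P1@[15:17]
i=18 'a': node 6→0 ·f
i=19 'b': node 0→7
i=20 'e': node 7→8
i=21 'b': node 8→9  emit P2@[19:21]
i=22 'b': node 9→7 ·f
i=23 'd': node 7→1 ·f
i=24 'c': node 1→5
i=25 'b': node 5→6  emit P1@[23:25]
i=26 'b': node 6→7 ·f
i=27 'd': node 7→1 ·f
i=28 'b': node 1→2
i=29 'e': node 2→3
i=30 'b': node 3→4  emit P0@[27:30],P2@[28:30]
i=31 'e': node 4→8 ·f
i=32 'c': node 8→0 ·f
i=33 'b': node 0→7
i=34 'd': node 7→1 ·f
i=35 'b': node 1→2
i=36 'e': node 2→3
i=37 'b': node 3→4  emit P0@[34:37],P2@[35:37]
i=38 'd': node 4→1 ·f
i=39 'b': node 1→2
i=40 'e': node 2→3

Matches: [[7,1],[11,0],[11,2],[17,1],[21,2],[25,1],[30,0],[30,2],[37,0],[37,2]]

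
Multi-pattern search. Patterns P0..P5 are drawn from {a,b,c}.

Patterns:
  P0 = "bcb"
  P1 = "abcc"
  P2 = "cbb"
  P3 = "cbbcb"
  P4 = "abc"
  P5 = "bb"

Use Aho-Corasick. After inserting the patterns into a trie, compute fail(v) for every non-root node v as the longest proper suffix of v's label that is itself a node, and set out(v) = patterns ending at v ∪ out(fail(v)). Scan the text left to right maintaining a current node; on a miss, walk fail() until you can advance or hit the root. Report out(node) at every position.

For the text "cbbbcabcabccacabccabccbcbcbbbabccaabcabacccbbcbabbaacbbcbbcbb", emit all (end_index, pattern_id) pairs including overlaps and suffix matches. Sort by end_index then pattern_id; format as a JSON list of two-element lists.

Build automaton:
Trie nodes:
  n0 'ε': a→4 b→1 c→8
  n1 'b': b→13 c→2
  n2 'bc': b→3
  n3 'bcb': ·  ←P0
  n4 'a': b→5
  n5 'ab': c→6
  n6 'abc': c→7  ←P4
  n7 'abcc': ·  ←P1
  n8 'c': b→9
  n9 'cb': b→10
  n10 'cbb': c→11  ←P2
  n11 'cbbc': b→12
  n12 'cbbcb': ·  ←P3
  n13 'bb': ·  ←P5

BFS fail/out derivation:
  fail(1) 'b': from fail(0)=0 chase 'b': 0 ⇒ 0;  out=∅∪out(0)=∅
  fail(4) 'a': from fail(0)=0 chase 'a': 0 ⇒ 0;  out=∅∪out(0)=∅
  fail(8) 'c': from fail(0)=0 chase 'c': 0 ⇒ 0;  out=∅∪out(0)=∅
  fail(2) 'bc': from fail(1)=0 chase 'c': 0 ⇒ 8;  out=∅∪out(8)=∅
  fail(5) 'ab': from fail(4)=0 chase 'b': 0 ⇒ 1;  out=∅∪out(1)=∅
  fail(9) 'cb': from fail(8)=0 chase 'b': 0 ⇒ 1;  out=∅∪out(1)=∅
  fail(13) 'bb': from fail(1)=0 chase 'b': 0 ⇒ 1;  out={5}∪out(1)={5}
  fail(3) 'bcb': from fail(2)=8 chase 'b': 8 ⇒ 9;  out={0}∪out(9)={0}
  fail(6) 'abc': from fail(5)=1 chase 'c': 1 ⇒ 2;  out={4}∪out(2)={4}
  fail(10) 'cbb': from fail(9)=1 chase 'b': 1 ⇒ 13;  out={2}∪out(13)={2,5}
  fail(7) 'abcc': from fail(6)=2 chase 'c': 2→8→0 ⇒ 8;  out={1}∪out(8)={1}
  fail(11) 'cbbc': from fail(10)=13 chase 'c': 13→1 ⇒ 2;  out=∅∪out(2)=∅
  fail(12) 'cbbcb': from fail(11)=2 chase 'b': 2 ⇒ 3;  out={3}∪out(3)={0,3}

Scan:
i=0 'c': node 0→8
i=1 'b': node 8→9
i=2 'b': node 9→10  ** P2@[0:2],P5@[1:2]
i=3 'b': node 10→13 (fail-walked)  ** P5@[2:3]
i=4 'c': node 13→2 (fail-walked)
i=5 'a': node 2→4 (fail-walked)
i=6 'b': node 4→5
i=7 'c': node 5→6  ** P4@[5:7]
i=8 'a': node 6→4 (fail-walked)
i=9 'b': node 4→5
i=10 'c': node 5→6  ** P4@[8:10]
i=11 'c': node 6→7  ** P1@[8:11]
i=12 'a': node 7→4 (fail-walked)
i=13 'c': node 4→8 (fail-walked)
i=14 'a': node 8→4 (fail-walked)
i=15 'b': node 4→5
i=16 'c': node 5→6  ** P4@[14:16]
i=17 'c': node 6→7  ** P1@[14:17]
i=18 'a': node 7→4 (fail-walked)
i=19 'b': node 4→5
i=20 'c': node 5→6  ** P4@[18:20]
i=21 'c': node 6→7  ** P1@[18:21]
i=22 'b': node 7→9 (fail-walked)
i=23 'c': node 9→2 (fail-walked)
i=24 'b': node 2→3  ** P0@[22:24]
i=25 'c': node 3→2 (fail-walked)
i=26 'b': node 2→3  ** P0@[24:26]
i=27 'b': node 3→10 (fail-walked)  ** P2@[25:27],P5@[26:27]
i=28 'b': node 10→13 (fail-walked)  ** P5@[27:28]
i=29 'a': node 13→4 (fail-walked)
i=30 'b': node 4→5
i=31 'c': node 5→6  ** P4@[29:31]
i=32 'c': node 6→7  ** P1@[29:32]
i=33 'a': node 7→4 (fail-walked)
i=34 'a': node 4→4 (fail-walked)
i=35 'b': node 4→5
i=36 'c': node 5→6  ** P4@[34:36]
i=37 'a': node 6→4 (fail-walked)
i=38 'b': node 4→5
i=39 'a': node 5→4 (fail-walked)
i=40 'c': node 4→8 (fail-walked)
i=41 'c': node 8→8 (fail-walked)
i=42 'c': node 8→8 (fail-walked)
i=43 'b': node 8→9
i=44 'b': node 9→10  ** P2@[42:44],P5@[43:44]
i=45 'c': node 10→11
i=46 'b': node 11→12  ** P0@[44:46],P3@[42:46]
i=47 'a': node 12→4 (fail-walked)
i=48 'b': node 4→5
i=49 'b': node 5→13 (fail-walked)  ** P5@[48:49]
i=50 'a': node 13→4 (fail-walked)
i=51 'a': node 4→4 (fail-walked)
i=52 'c': node 4→8 (fail-walked)
i=53 'b': node 8→9
i=54 'b': node 9→10  ** P2@[52:54],P5@[53:54]
i=55 'c': node 10→11
i=56 'b': node 11→12  ** P0@[54:56],P3@[52:56]
i=57 'b': node 12→10 (fail-walked)  ** P2@[55:57],P5@[56:57]
i=58 'c': node 10→11
i=59 'b': node 11→12  ** P0@[57:59],P3@[55:59]
i=60 'b': node 12→10 (fail-walked)  ** P2@[58:60],P5@[59:60]

All matches (sorted): [[2,2],[2,5],[3,5],[7,4],[10,4],[11,1],[16,4],[17,1],[20,4],[21,1],[24,0],[26,0],[27,2],[27,5],[28,5],[31,4],[32,1],[36,4],[44,2],[44,5],[46,0],[46,3],[49,5],[54,2],[54,5],[56,0],[56,3],[57,2],[57,5],[59,0],[59,3],[60,2],[60,5]]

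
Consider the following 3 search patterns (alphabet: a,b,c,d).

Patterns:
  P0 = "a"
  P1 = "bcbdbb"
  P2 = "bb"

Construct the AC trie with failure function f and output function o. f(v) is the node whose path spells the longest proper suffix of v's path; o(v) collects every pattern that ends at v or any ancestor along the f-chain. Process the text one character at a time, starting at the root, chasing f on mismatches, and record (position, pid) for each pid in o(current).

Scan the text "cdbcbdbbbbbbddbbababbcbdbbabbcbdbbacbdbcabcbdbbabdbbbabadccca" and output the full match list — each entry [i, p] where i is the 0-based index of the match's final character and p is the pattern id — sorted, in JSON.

Build:
Trie (insert patterns):
  0='ε' goto a→1 b→2
  1='a' goto ·  [P0 ends]
  2='b' goto b→8 c→3
  3='bc' goto b→4
  4='bcb' goto d→5
  5='bcbd' goto b→6
  6='bcbdb' goto b→7
  7='bcbdbb' goto ·  [P1 ends]
  8='bb' goto ·  [P2 ends]

BFS fail/out derivation:
  fail(1) 'a': from fail(0)=0 chase 'a': 0 ⇒ 0;  out={0}∪out(0)={0}
  fail(2) 'b': from fail(0)=0 chase 'b': 0 ⇒ 0;  out=∅∪out(0)=∅
  fail(3) 'bc': from fail(2)=0 chase 'c': 0 ⇒ 0;  out=∅∪out(0)=∅
  fail(8) 'bb': from fail(2)=0 chase 'b': 0 ⇒ 2;  out={2}∪out(2)={2}
  fail(4) 'bcb': from fail(3)=0 chase 'b': 0 ⇒ 2;  out=∅∪out(2)=∅
  fail(5) 'bcbd': from fail(4)=2 chase 'd': 2→0 ⇒ 0;  out=∅∪out(0)=∅
  fail(6) 'bcbdb': from fail(5)=0 chase 'b': 0 ⇒ 2;  out=∅∪out(2)=∅
  fail(7) 'bcbdbb': from fail(6)=2 chase 'b': 2 ⇒ 8;  out={1}∪out(8)={1,2}

Run:
i=0 'c': node 0→0
i=1 'd': node 0→0
i=2 'b': node 0→2
i=3 'c': node 2→3
i=4 'b': node 3→4
i=5 'd': node 4→5
i=6 'b': node 5→6
i=7 'b': node 6→7  ** P1@[2:7],P2@[6:7]
i=8 'b': node 7→8 (fail-walked)  ** P2@[7:8]
i=9 'b': node 8→8 (fail-walked)  ** P2@[8:9]
i=10 'b': node 8→8 (fail-walked)  ** P2@[9:10]
i=11 'b': node 8→8 (fail-walked)  ** P2@[10:11]
i=12 'd': node 8→0 (fail-walked)
i=13 'd': node 0→0
i=14 'b': node 0→2
i=15 'b': node 2→8  ** P2@[14:15]
i=16 'a': node 8→1 (fail-walked)  ** P0@[16:16]
i=17 'b': node 1→2 (fail-walked)
i=18 'a': node 2→1 (fail-walked)  ** P0@[18:18]
i=19 'b': node 1→2 (fail-walked)
i=20 'b': node 2→8  ** P2@[19:20]
i=21 'c': node 8→3 (fail-walked)
i=22 'b': node 3→4
i=23 'd': node 4→5
i=24 'b': node 5→6
i=25 'b': node 6→7  ** P1@[20:25],P2@[24:25]
i=26 'a': node 7→1 (fail-walked)  ** P0@[26:26]
i=27 'b': node 1→2 (fail-walked)
i=28 'b': node 2→8  ** P2@[27:28]
i=29 'c': node 8→3 (fail-walked)
i=30 'b': node 3→4
i=31 'd': node 4→5
i=32 'b': node 5→6
i=33 'b': node 6→7  ** P1@[28:33],P2@[32:33]
i=34 'a': node 7→1 (fail-walked)  ** P0@[34:34]
i=35 'c': node 1→0 (fail-walked)
i=36 'b': node 0→2
i=37 'd': node 2→0 (fail-walked)
i=38 'b': node 0→2
i=39 'c': node 2→3
i=40 'a': node 3→1 (fail-walked)  ** P0@[40:40]
i=41 'b': node 1→2 (fail-walked)
i=42 'c': node 2→3
i=43 'b': node 3→4
i=44 'd': node 4→5
i=45 'b': node 5→6
i=46 'b': node 6→7  ** P1@[41:46],P2@[45:46]
i=47 'a': node 7→1 (fail-walked)  ** P0@[47:47]
i=48 'b': node 1→2 (fail-walked)
i=49 'd': node 2→0 (fail-walked)
i=50 'b': node 0→2
i=51 'b': node 2→8  ** P2@[50:51]
i=52 'b': node 8→8 (fail-walked)  ** P2@[51:52]
i=53 'a': node 8→1 (fail-walked)  ** P0@[53:53]
i=54 'b': node 1→2 (fail-walked)
i=55 'a': node 2→1 (fail-walked)  ** P0@[55:55]
i=56 'd': node 1→0 (fail-walked)
i=57 'c': node 0→0
i=58 'c': node 0→0
i=59 'c': node 0→0
i=60 'a': node 0→1  ** P0@[60:60]

Matches: [[7,1],[7,2],[8,2],[9,2],[10,2],[11,2],[15,2],[16,0],[18,0],[20,2],[25,1],[25,2],[26,0],[28,2],[33,1],[33,2],[34,0],[40,0],[46,1],[46,2],[47,0],[51,2],[52,2],[53,0],[55,0],[60,0]]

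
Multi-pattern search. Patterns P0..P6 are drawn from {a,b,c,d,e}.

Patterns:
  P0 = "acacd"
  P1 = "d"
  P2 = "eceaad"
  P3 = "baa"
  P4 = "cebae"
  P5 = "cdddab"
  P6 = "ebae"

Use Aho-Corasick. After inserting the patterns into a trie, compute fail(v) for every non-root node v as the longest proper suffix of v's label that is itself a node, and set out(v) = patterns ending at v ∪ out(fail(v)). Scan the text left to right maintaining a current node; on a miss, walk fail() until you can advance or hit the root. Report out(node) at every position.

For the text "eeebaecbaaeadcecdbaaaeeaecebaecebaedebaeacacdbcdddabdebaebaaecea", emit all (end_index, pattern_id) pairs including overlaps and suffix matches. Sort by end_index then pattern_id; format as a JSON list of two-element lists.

Build automaton:
Trie nodes:
  0='ε' goto a→1 b→13 c→16 d→6 e→7
  1='a' goto c→2
  2='ac' goto a→3
  3='aca' goto c→4
  4='acac' goto d→5
  5='acacd' goto ·  ←P0
  6='d' goto ·  ←P1
  7='e' goto b→26 c→8
  8='ec' goto e→9
  9='ece' goto a→10
  10='ecea' goto a→11
  11='eceaa' goto d→12
  12='eceaad' goto ·  ←P2
  13='b' goto a→14
  14='ba' goto a→15
  15='baa' goto ·  ←P3
  16='c' goto d→21 e→17
  17='ce' goto b→18
  18='ceb' goto a→19
  19='ceba' goto e→20
  20='cebae' goto ·  ←P4
  21='cd' goto d→22
  22='cdd' goto d→23
  23='cddd' goto a→24
  24='cddda' goto b→25
  25='cdddab' goto ·  ←P5
  26='eb' goto a→27
  27='eba' goto e→28
  28='ebae' goto ·  ←P6

Failure links (BFS by depth):
  n1('a'): parent n0 fail=0; on 'a' 0 → fail=0;  out ∅∪∅=∅
  n6('d'): parent n0 fail=0; on 'd' 0 → fail=0;  out {1}∪∅={1}
  n7('e'): parent n0 fail=0; on 'e' 0 → fail=0;  out ∅∪∅=∅
  n13('b'): parent n0 fail=0; on 'b' 0 → fail=0;  out ∅∪∅=∅
  n16('c'): parent n0 fail=0; on 'c' 0 → fail=0;  out ∅∪∅=∅
  n2('ac'): parent n1 fail=0; on 'c' 0 → fail=16;  out ∅∪∅=∅
  n8('ec'): parent n7 fail=0; on 'c' 0 → fail=16;  out ∅∪∅=∅
  n14('ba'): parent n13 fail=0; on 'a' 0 → fail=1;  out ∅∪∅=∅
  n17('ce'): parent n16 fail=0; on 'e' 0 → fail=7;  out ∅∪∅=∅
  n21('cd'): parent n16 fail=0; on 'd' 0 → fail=6;  out ∅∪{1}={1}
  n26('eb'): parent n7 fail=0; on 'b' 0 → fail=13;  out ∅∪∅=∅
  n3('aca'): parent n2 fail=16; on 'a' 16→0 → fail=1;  out ∅∪∅=∅
  n9('ece'): parent n8 fail=16; on 'e' 16 → fail=17;  out ∅∪∅=∅
  n15('baa'): parent n14 fail=1; on 'a' 1→0 → fail=1;  out {3}∪∅={3}
  n18('ceb'): parent n17 fail=7; on 'b' 7 → fail=26;  out ∅∪∅=∅
  n22('cdd'): parent n21 fail=6; on 'd' 6→0 → fail=6;  out ∅∪{1}={1}
  n27('eba'): parent n26 fail=13; on 'a' 13 → fail=14;  out ∅∪∅=∅
  n4('acac'): parent n3 fail=1; on 'c' 1 → fail=2;  out ∅∪∅=∅
  n10('ecea'): parent n9 fail=17; on 'a' 17→7→0 → fail=1;  out ∅∪∅=∅
  n19('ceba'): parent n18 fail=26; on 'a' 26 → fail=27;  out ∅∪∅=∅
  n23('cddd'): parent n22 fail=6; on 'd' 6→0 → fail=6;  out ∅∪{1}={1}
  n28('ebae'): parent n27 fail=14; on 'e' 14→1→0 → fail=7;  out {6}∪∅={6}
  n5('acacd'): parent n4 fail=2; on 'd' 2→16 → fail=21;  out {0}∪{1}={0,1}
  n11('eceaa'): parent n10 fail=1; on 'a' 1→0 → fail=1;  out ∅∪∅=∅
  n20('cebae'): parent n19 fail=27; on 'e' 27 → fail=28;  out {4}∪{6}={4,6}
  n24('cddda'): parent n23 fail=6; on 'a' 6→0 → fail=1;  out ∅∪∅=∅
  n12('eceaad'): parent n11 fail=1; on 'd' 1→0 → fail=6;  out {2}∪{1}={1,2}
  n25('cdddab'): parent n24 fail=1; on 'b' 1→0 → fail=13;  out {5}∪∅={5}

Run:
pos 0 'e': at 7
pos 1 'e': at 7 (via fail)
pos 2 'e': at 7 (via fail)
pos 3 'b': at 26
pos 4 'a': at 27
pos 5 'e': at 28  ** P6@[2:5]
pos 6 'c': at 8 (via fail)
pos 7 'b': at 13 (via fail)
pos 8 'a': at 14
pos 9 'a': at 15  ** P3@[7:9]
pos 10 'e': at 7 (via fail)
pos 11 'a': at 1 (via fail)
pos 12 'd': at 6 (via fail)  ** P1@[12:12]
pos 13 'c': at 16 (via fail)
pos 14 'e': at 17
pos 15 'c': at 8 (via fail)
pos 16 'd': at 21 (via fail)  ** P1@[16:16]
pos 17 'b': at 13 (via fail)
pos 18 'a': at 14
pos 19 'a': at 15  ** P3@[17:19]
pos 20 'a': at 1 (via fail)
pos 21 'e': at 7 (via fail)
pos 22 'e': at 7 (via fail)
pos 23 'a': at 1 (via fail)
pos 24 'e': at 7 (via fail)
pos 25 'c': at 8
pos 26 'e': at 9
pos 27 'b': at 18 (via fail)
pos 28 'a': at 19
pos 29 'e': at 20  ** P4@[25:29],P6@[26:29]
pos 30 'c': at 8 (via fail)
pos 31 'e': at 9
pos 32 'b': at 18 (via fail)
pos 33 'a': at 19
pos 34 'e': at 20  ** P4@[30:34],P6@[31:34]
pos 35 'd': at 6 (via fail)  ** P1@[35:35]
pos 36 'e': at 7 (via fail)
pos 37 'b': at 26
pos 38 'a': at 27
pos 39 'e': at 28  ** P6@[36:39]
pos 40 'a': at 1 (via fail)
pos 41 'c': at 2
pos 42 'a': at 3
pos 43 'c': at 4
pos 44 'd': at 5  ** P0@[40:44],P1@[44:44]
pos 45 'b': at 13 (via fail)
pos 46 'c': at 16 (via fail)
pos 47 'd': at 21  ** P1@[47:47]
pos 48 'd': at 22  ** P1@[48:48]
pos 49 'd': at 23  ** P1@[49:49]
pos 50 'a': at 24
pos 51 'b': at 25  ** P5@[46:51]
pos 52 'd': at 6 (via fail)  ** P1@[52:52]
pos 53 'e': at 7 (via fail)
pos 54 'b': at 26
pos 55 'a': at 27
pos 56 'e': at 28  ** P6@[53:56]
pos 57 'b': at 26 (via fail)
pos 58 'a': at 27
pos 59 'a': at 15 (via fail)  ** P3@[57:59]
pos 60 'e': at 7 (via fail)
pos 61 'c': at 8
pos 62 'e': at 9
pos 63 'a': at 10

All matches (sorted): [[5,6],[9,3],[12,1],[16,1],[19,3],[29,4],[29,6],[34,4],[34,6],[35,1],[39,6],[44,0],[44,1],[47,1],[48,1],[49,1],[51,5],[52,1],[56,6],[59,3]]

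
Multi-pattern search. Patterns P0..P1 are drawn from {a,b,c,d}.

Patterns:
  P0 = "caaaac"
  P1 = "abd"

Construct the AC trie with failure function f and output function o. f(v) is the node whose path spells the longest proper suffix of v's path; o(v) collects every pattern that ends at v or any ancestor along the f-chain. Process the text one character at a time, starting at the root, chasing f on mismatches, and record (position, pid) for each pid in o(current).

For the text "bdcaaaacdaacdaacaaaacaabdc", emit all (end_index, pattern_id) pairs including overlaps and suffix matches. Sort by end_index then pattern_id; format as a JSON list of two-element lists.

Build automaton:
Trie nodes:
  n0 'ε': a→7 c→1
  n1 'c': a→2
  n2 'ca': a→3
  n3 'caa': a→4
  n4 'caaa': a→5
  n5 'caaaa': c→6
  n6 'caaaac': ·  [P0 ends]
  n7 'a': b→8
  n8 'ab': d→9
  n9 'abd': ·  [P1 ends]

BFS fail/out derivation:
  fail(1) 'c': from fail(0)=0 chase 'c': 0 ⇒ 0;  out=∅∪out(0)=∅
  fail(7) 'a': from fail(0)=0 chase 'a': 0 ⇒ 0;  out=∅∪out(0)=∅
  fail(2) 'ca': from fail(1)=0 chase 'a': 0 ⇒ 7;  out=∅∪out(7)=∅
  fail(8) 'ab': from fail(7)=0 chase 'b': 0 ⇒ 0;  out=∅∪out(0)=∅
  fail(3) 'caa': from fail(2)=7 chase 'a': 7→0 ⇒ 7;  out=∅∪out(7)=∅
  fail(9) 'abd': from fail(8)=0 chase 'd': 0 ⇒ 0;  out={1}∪out(0)={1}
  fail(4) 'caaa': from fail(3)=7 chase 'a': 7→0 ⇒ 7;  out=∅∪out(7)=∅
  fail(5) 'caaaa': from fail(4)=7 chase 'a': 7→0 ⇒ 7;  out=∅∪out(7)=∅
  fail(6) 'caaaac': from fail(5)=7 chase 'c': 7→0 ⇒ 1;  out={0}∪out(1)={0}

Text stream:
pos 0 'b': at 0
pos 1 'd': at 0
pos 2 'c': at 1
pos 3 'a': at 2
pos 4 'a': at 3
pos 5 'a': at 4
pos 6 'a': at 5
pos 7 'c': at 6  ** P0@[2:7]
pos 8 'd': at 0 (via fail)
pos 9 'a': at 7
pos 10 'a': at 7 (via fail)
pos 11 'c': at 1 (via fail)
pos 12 'd': at 0 (via fail)
pos 13 'a': at 7
pos 14 'a': at 7 (via fail)
pos 15 'c': at 1 (via fail)
pos 16 'a': at 2
pos 17 'a': at 3
pos 18 'a': at 4
pos 19 'a': at 5
pos 20 'c': at 6  ** P0@[15:20]
pos 21 'a': at 2 (via fail)
pos 22 'a': at 3
pos 23 'b': at 8 (via fail)
pos 24 'd': at 9  ** P1@[22:24]
pos 25 'c': at 1 (via fail)

Matches: [[7,0],[20,0],[24,1]]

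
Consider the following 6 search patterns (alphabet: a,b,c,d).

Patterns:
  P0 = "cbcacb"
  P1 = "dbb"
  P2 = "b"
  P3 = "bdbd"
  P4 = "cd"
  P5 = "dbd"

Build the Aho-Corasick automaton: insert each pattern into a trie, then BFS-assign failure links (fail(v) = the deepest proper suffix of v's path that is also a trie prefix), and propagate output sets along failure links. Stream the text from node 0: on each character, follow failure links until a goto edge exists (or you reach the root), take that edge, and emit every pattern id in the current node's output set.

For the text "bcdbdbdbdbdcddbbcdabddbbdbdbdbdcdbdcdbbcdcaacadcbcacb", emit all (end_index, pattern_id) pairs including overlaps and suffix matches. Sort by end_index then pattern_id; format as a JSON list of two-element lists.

Build automaton:
Trie (insert patterns):
  0='ε' goto b→10 c→1 d→7
  1='c' goto b→2 d→14
  2='cb' goto c→3
  3='cbc' goto a→4
  4='cbca' goto c→5
  5='cbcac' goto b→6
  6='cbcacb' goto ·  ←P0
  7='d' goto b→8
  8='db' goto b→9 d→15
  9='dbb' goto ·  ←P1
  10='b' goto d→11  ←P2
  11='bd' goto b→12
  12='bdb' goto d→13
  13='bdbd' goto ·  ←P3
  14='cd' goto ·  ←P4
  15='dbd' goto ·  ←P5

Failure links (BFS by depth):
  n1('c'): parent n0 fail=0; on 'c' 0 → fail=0;  out ∅∪∅=∅
  n7('d'): parent n0 fail=0; on 'd' 0 → fail=0;  out ∅∪∅=∅
  n10('b'): parent n0 fail=0; on 'b' 0 → fail=0;  out {2}∪∅={2}
  n2('cb'): parent n1 fail=0; on 'b' 0 → fail=10;  out ∅∪{2}={2}
  n8('db'): parent n7 fail=0; on 'b' 0 → fail=10;  out ∅∪{2}={2}
  n11('bd'): parent n10 fail=0; on 'd' 0 → fail=7;  out ∅∪∅=∅
  n14('cd'): parent n1 fail=0; on 'd' 0 → fail=7;  out {4}∪∅={4}
  n3('cbc'): parent n2 fail=10; on 'c' 10→0 → fail=1;  out ∅∪∅=∅
  n9('dbb'): parent n8 fail=10; on 'b' 10→0 → fail=10;  out {1}∪{2}={1,2}
  n12('bdb'): parent n11 fail=7; on 'b' 7 → fail=8;  out ∅∪{2}={2}
  n15('dbd'): parent n8 fail=10; on 'd' 10 → fail=11;  out {5}∪∅={5}
  n4('cbca'): parent n3 fail=1; on 'a' 1→0 → fail=0;  out ∅∪∅=∅
  n13('bdbd'): parent n12 fail=8; on 'd' 8 → fail=15;  out {3}∪{5}={3,5}
  n5('cbcac'): parent n4 fail=0; on 'c' 0 → fail=1;  out ∅∪∅=∅
  n6('cbcacb'): parent n5 fail=1; on 'b' 1 → fail=2;  out {0}∪{2}={0,2}

Text stream:
i=0 'b': node 0→10  → match P2@[0:0]
i=1 'c': node 10→1 ·f
i=2 'd': node 1→14  → match P4@[1:2]
i=3 'b': node 14→8 ·f  → match P2@[3:3]
i=4 'd': node 8→15  → match P5@[2:4]
i=5 'b': node 15→12 ·f  → match P2@[5:5]
i=6 'd': node 12→13  → match P3@[3:6],P5@[4:6]
i=7 'b': node 13→12 ·f  → match P2@[7:7]
i=8 'd': node 12→13  → match P3@[5:8],P5@[6:8]
i=9 'b': node 13→12 ·f  → match P2@[9:9]
i=10 'd': node 12→13  → match P3@[7:10],P5@[8:10]
i=11 'c': node 13→1 ·f
i=12 'd': node 1→14  → match P4@[11:12]
i=13 'd': node 14→7 ·f
i=14 'b': node 7→8  → match P2@[14:14]
i=15 'b': node 8→9  → match P1@[13:15],P2@[15:15]
i=16 'c': node 9→1 ·f
i=17 'd': node 1→14  → match P4@[16:17]
i=18 'a': node 14→0 ·f
i=19 'b': node 0→10  → match P2@[19:19]
i=20 'd': node 10→11
i=21 'd': node 11→7 ·f
i=22 'b': node 7→8  → match P2@[22:22]
i=23 'b': node 8→9  → match P1@[21:23],P2@[23:23]
i=24 'd': node 9→11 ·f
i=25 'b': node 11→12  → match P2@[25:25]
i=26 'd': node 12→13  → match P3@[23:26],P5@[24:26]
i=27 'b': node 13→12 ·f  → match P2@[27:27]
i=28 'd': node 12→13  → match P3@[25:28],P5@[26:28]
i=29 'b': node 13→12 ·f  → match P2@[29:29]
i=30 'd': node 12→13  → match P3@[27:30],P5@[28:30]
i=31 'c': node 13→1 ·f
i=32 'd': node 1→14  → match P4@[31:32]
i=33 'b': node 14→8 ·f  → match P2@[33:33]
i=34 'd': node 8→15  → match P5@[32:34]
i=35 'c': node 15→1 ·f
i=36 'd': node 1→14  → match P4@[35:36]
i=37 'b': node 14→8 ·f  → match P2@[37:37]
i=38 'b': node 8→9  → match P1@[36:38],P2@[38:38]
i=39 'c': node 9→1 ·f
i=40 'd': node 1→14  → match P4@[39:40]
i=41 'c': node 14→1 ·f
i=42 'a': node 1→0 ·f
i=43 'a': node 0→0
i=44 'c': node 0→1
i=45 'a': node 1→0 ·f
i=46 'd': node 0→7
i=47 'c': node 7→1 ·f
i=48 'b': node 1→2  → match P2@[48:48]
i=49 'c': node 2→3
i=50 'a': node 3→4
i=51 'c': node 4→5
i=52 'b': node 5→6  → match P0@[47:52],P2@[52:52]

All matches (sorted): [[0,2],[2,4],[3,2],[4,5],[5,2],[6,3],[6,5],[7,2],[8,3],[8,5],[9,2],[10,3],[10,5],[12,4],[14,2],[15,1],[15,2],[17,4],[19,2],[22,2],[23,1],[23,2],[25,2],[26,3],[26,5],[27,2],[28,3],[28,5],[29,2],[30,3],[30,5],[32,4],[33,2],[34,5],[36,4],[37,2],[38,1],[38,2],[40,4],[48,2],[52,0],[52,2]]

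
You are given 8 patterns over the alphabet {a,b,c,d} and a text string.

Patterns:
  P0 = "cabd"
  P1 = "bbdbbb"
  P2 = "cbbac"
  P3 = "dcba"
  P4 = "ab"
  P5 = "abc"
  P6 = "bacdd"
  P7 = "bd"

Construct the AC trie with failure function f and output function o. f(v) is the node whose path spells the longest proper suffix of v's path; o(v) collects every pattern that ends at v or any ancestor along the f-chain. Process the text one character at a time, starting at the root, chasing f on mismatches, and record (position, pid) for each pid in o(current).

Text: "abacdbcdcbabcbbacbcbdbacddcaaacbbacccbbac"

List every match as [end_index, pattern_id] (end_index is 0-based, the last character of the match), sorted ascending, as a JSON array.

Construct AC machine:
Trie (insert patterns):
  0='ε' goto a→19 b→5 c→1 d→15
  1='c' goto a→2 b→11
  2='ca' goto b→3
  3='cab' goto d→4
  4='cabd' goto ·  ←P0
  5='b' goto a→22 b→6 d→26
  6='bb' goto d→7
  7='bbd' goto b→8
  8='bbdb' goto b→9
  9='bbdbb' goto b→10
  10='bbdbbb' goto ·  ←P1
  11='cb' goto b→12
  12='cbb' goto a→13
  13='cbba' goto c→14
  14='cbbac' goto ·  ←P2
  15='d' goto c→16
  16='dc' goto b→17
  17='dcb' goto a→18
  18='dcba' goto ·  ←P3
  19='a' goto b→20
  20='ab' goto c→21  ←P4
  21='abc' goto ·  ←P5
  22='ba' goto c→23
  23='bac' goto d→24
  24='bacd' goto d→25
  25='bacdd' goto ·  ←P6
  26='bd' goto ·  ←P7

BFS fail/out derivation:
  n1('c'): parent n0 fail=0; on 'c' 0 → fail=0;  out ∅∪∅=∅
  n5('b'): parent n0 fail=0; on 'b' 0 → fail=0;  out ∅∪∅=∅
  n15('d'): parent n0 fail=0; on 'd' 0 → fail=0;  out ∅∪∅=∅
  n19('a'): parent n0 fail=0; on 'a' 0 → fail=0;  out ∅∪∅=∅
  n2('ca'): parent n1 fail=0; on 'a' 0 → fail=19;  out ∅∪∅=∅
  n6('bb'): parent n5 fail=0; on 'b' 0 → fail=5;  out ∅∪∅=∅
  n11('cb'): parent n1 fail=0; on 'b' 0 → fail=5;  out ∅∪∅=∅
  n16('dc'): parent n15 fail=0; on 'c' 0 → fail=1;  out ∅∪∅=∅
  n20('ab'): parent n19 fail=0; on 'b' 0 → fail=5;  out {4}∪∅={4}
  n22('ba'): parent n5 fail=0; on 'a' 0 → fail=19;  out ∅∪∅=∅
  n26('bd'): parent n5 fail=0; on 'd' 0 → fail=15;  out {7}∪∅={7}
  n3('cab'): parent n2 fail=19; on 'b' 19 → fail=20;  out ∅∪{4}={4}
  n7('bbd'): parent n6 fail=5; on 'd' 5 → fail=26;  out ∅∪{7}={7}
  n12('cbb'): parent n11 fail=5; on 'b' 5 → fail=6;  out ∅∪∅=∅
  n17('dcb'): parent n16 fail=1; on 'b' 1 → fail=11;  out ∅∪∅=∅
  n21('abc'): parent n20 fail=5; on 'c' 5→0 → fail=1;  out {5}∪∅={5}
  n23('bac'): parent n22 fail=19; on 'c' 19→0 → fail=1;  out ∅∪∅=∅
  n4('cabd'): parent n3 fail=20; on 'd' 20→5 → fail=26;  out {0}∪{7}={0,7}
  n8('bbdb'): parent n7 fail=26; on 'b' 26→15→0 → fail=5;  out ∅∪∅=∅
  n13('cbba'): parent n12 fail=6; on 'a' 6→5 → fail=22;  out ∅∪∅=∅
  n18('dcba'): parent n17 fail=11; on 'a' 11→5 → fail=22;  out {3}∪∅={3}
  n24('bacd'): parent n23 fail=1; on 'd' 1→0 → fail=15;  out ∅∪∅=∅
  n9('bbdbb'): parent n8 fail=5; on 'b' 5 → fail=6;  out ∅∪∅=∅
  n14('cbbac'): parent n13 fail=22; on 'c' 22 → fail=23;  out {2}∪∅={2}
  n25('bacdd'): parent n24 fail=15; on 'd' 15→0 → fail=15;  out {6}∪∅={6}
  n10('bbdbbb'): parent n9 fail=6; on 'b' 6→5 → fail=6;  out {1}∪∅={1}

Run:
i=0 'a': node 0→19
i=1 'b': node 19→20  ** P4@[0:1]
i=2 'a': node 20→22 (fail-walked)
i=3 'c': node 22→23
i=4 'd': node 23→24
i=5 'b': node 24→5 (fail-walked)
i=6 'c': node 5→1 (fail-walked)
i=7 'd': node 1→15 (fail-walked)
i=8 'c': node 15→16
i=9 'b': node 16→17
i=10 'a': node 17→18  ** P3@[7:10]
i=11 'b': node 18→20 (fail-walked)  ** P4@[10:11]
i=12 'c': node 20→21  ** P5@[10:12]
i=13 'b': node 21→11 (fail-walked)
i=14 'b': node 11→12
i=15 'a': node 12→13
i=16 'c': node 13→14  ** P2@[12:16]
i=17 'b': node 14→11 (fail-walked)
i=18 'c': node 11→1 (fail-walked)
i=19 'b': node 1→11
i=20 'd': node 11→26 (fail-walked)  ** P7@[19:20]
i=21 'b': node 26→5 (fail-walked)
i=22 'a': node 5→22
i=23 'c': node 22→23
i=24 'd': node 23→24
i=25 'd': node 24→25  ** P6@[21:25]
i=26 'c': node 25→16 (fail-walked)
i=27 'a': node 16→2 (fail-walked)
i=28 'a': node 2→19 (fail-walked)
i=29 'a': node 19→19 (fail-walked)
i=30 'c': node 19→1 (fail-walked)
i=31 'b': node 1→11
i=32 'b': node 11→12
i=33 'a': node 12→13
i=34 'c': node 13→14  ** P2@[30:34]
i=35 'c': node 14→1 (fail-walked)
i=36 'c': node 1→1 (fail-walked)
i=37 'b': node 1→11
i=38 'b': node 11→12
i=39 'a': node 12→13
i=40 'c': node 13→14  ** P2@[36:40]

Matches: [[1,4],[10,3],[11,4],[12,5],[16,2],[20,7],[25,6],[34,2],[40,2]]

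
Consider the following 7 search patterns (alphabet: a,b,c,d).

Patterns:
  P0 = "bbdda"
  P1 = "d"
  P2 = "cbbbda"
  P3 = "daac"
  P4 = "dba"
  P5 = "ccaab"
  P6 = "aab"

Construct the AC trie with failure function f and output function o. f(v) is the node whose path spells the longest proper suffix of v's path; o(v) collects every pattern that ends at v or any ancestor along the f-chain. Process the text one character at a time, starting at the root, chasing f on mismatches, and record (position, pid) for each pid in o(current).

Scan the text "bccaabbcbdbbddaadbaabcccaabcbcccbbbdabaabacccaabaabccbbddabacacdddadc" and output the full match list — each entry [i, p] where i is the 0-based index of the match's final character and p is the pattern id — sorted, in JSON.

Build:
Trie (insert patterns):
  0='ε' goto a→22 b→1 c→7 d→6
  1='b' goto b→2
  2='bb' goto d→3
  3='bbd' goto d→4
  4='bbdd' goto a→5
  5='bbdda' goto ·  ←P0
  6='d' goto a→13 b→16  ←P1
  7='c' goto b→8 c→18
  8='cb' goto b→9
  9='cbb' goto b→10
  10='cbbb' goto d→11
  11='cbbbd' goto a→12
  12='cbbbda' goto ·  ←P2
  13='da' goto a→14
  14='daa' goto c→15
  15='daac' goto ·  ←P3
  16='db' goto a→17
  17='dba' goto ·  ←P4
  18='cc' goto a→19
  19='cca' goto a→20
  20='ccaa' goto b→21
  21='ccaab' goto ·  ←P5
  22='a' goto a→23
  23='aa' goto b→24
  24='aab' goto ·  ←P6

Failure links (BFS by depth):
  fail(1) 'b': from fail(0)=0 chase 'b': 0 ⇒ 0;  out=∅∪out(0)=∅
  fail(6) 'd': from fail(0)=0 chase 'd': 0 ⇒ 0;  out={1}∪out(0)={1}
  fail(7) 'c': from fail(0)=0 chase 'c': 0 ⇒ 0;  out=∅∪out(0)=∅
  fail(22) 'a': from fail(0)=0 chase 'a': 0 ⇒ 0;  out=∅∪out(0)=∅
  fail(2) 'bb': from fail(1)=0 chase 'b': 0 ⇒ 1;  out=∅∪out(1)=∅
  fail(8) 'cb': from fail(7)=0 chase 'b': 0 ⇒ 1;  out=∅∪out(1)=∅
  fail(13) 'da': from fail(6)=0 chase 'a': 0 ⇒ 22;  out=∅∪out(22)=∅
  fail(16) 'db': from fail(6)=0 chase 'b': 0 ⇒ 1;  out=∅∪out(1)=∅
  fail(18) 'cc': from fail(7)=0 chase 'c': 0 ⇒ 7;  out=∅∪out(7)=∅
  fail(23) 'aa': from fail(22)=0 chase 'a': 0 ⇒ 22;  out=∅∪out(22)=∅
  fail(3) 'bbd': from fail(2)=1 chase 'd': 1→0 ⇒ 6;  out=∅∪out(6)={1}
  fail(9) 'cbb': from fail(8)=1 chase 'b': 1 ⇒ 2;  out=∅∪out(2)=∅
  fail(14) 'daa': from fail(13)=22 chase 'a': 22 ⇒ 23;  out=∅∪out(23)=∅
  fail(17) 'dba': from fail(16)=1 chase 'a': 1→0 ⇒ 22;  out={4}∪out(22)={4}
  fail(19) 'cca': from fail(18)=7 chase 'a': 7→0 ⇒ 22;  out=∅∪out(22)=∅
  fail(24) 'aab': from fail(23)=22 chase 'b': 22→0 ⇒ 1;  out={6}∪out(1)={6}
  fail(4) 'bbdd': from fail(3)=6 chase 'd': 6→0 ⇒ 6;  out=∅∪out(6)={1}
  fail(10) 'cbbb': from fail(9)=2 chase 'b': 2→1 ⇒ 2;  out=∅∪out(2)=∅
  fail(15) 'daac': from fail(14)=23 chase 'c': 23→22→0 ⇒ 7;  out={3}∪out(7)={3}
  fail(20) 'ccaa': from fail(19)=22 chase 'a': 22 ⇒ 23;  out=∅∪out(23)=∅
  fail(5) 'bbdda': from fail(4)=6 chase 'a': 6 ⇒ 13;  out={0}∪out(13)={0}
  fail(11) 'cbbbd': from fail(10)=2 chase 'd': 2 ⇒ 3;  out=∅∪out(3)={1}
  fail(21) 'ccaab': from fail(20)=23 chase 'b': 23 ⇒ 24;  out={5}∪out(24)={5,6}
  fail(12) 'cbbbda': from fail(11)=3 chase 'a': 3→6 ⇒ 13;  out={2}∪out(13)={2}

Scan:
[0] read 'b'  n0⇒n1
[1] read 'c'  n1⇒n7 ·f
[2] read 'c'  n7⇒n18
[3] read 'a'  n18⇒n19
[4] read 'a'  n19⇒n20
[5] read 'b'  n20⇒n21  emit P5@[1:5],P6@[3:5]
[6] read 'b'  n21⇒n2 ·f
[7] read 'c'  n2⇒n7 ·f
[8] read 'b'  n7⇒n8
[9] read 'd'  n8⇒n6 ·f  emit P1@[9:9]
[10] read 'b'  n6⇒n16
[11] read 'b'  n16⇒n2 ·f
[12] read 'd'  n2⇒n3  emit P1@[12:12]
[13] read 'd'  n3⇒n4  emit P1@[13:13]
[14] read 'a'  n4⇒n5  emit P0@[10:14]
[15] read 'a'  n5⇒n14 ·f
[16] read 'd'  n14⇒n6 ·f  emit P1@[16:16]
[17] read 'b'  n6⇒n16
[18] read 'a'  n16⇒n17  emit P4@[16:18]
[19] read 'a'  n17⇒n23 ·f
[20] read 'b'  n23⇒n24  emit P6@[18:20]
[21] read 'c'  n24⇒n7 ·f
[22] read 'c'  n7⇒n18
[23] read 'c'  n18⇒n18 ·f
[24] read 'a'  n18⇒n19
[25] read 'a'  n19⇒n20
[26] read 'b'  n20⇒n21  emit P5@[22:26],P6@[24:26]
[27] read 'c'  n21⇒n7 ·f
[28] read 'b'  n7⇒n8
[29] read 'c'  n8⇒n7 ·f
[30] read 'c'  n7⇒n18
[31] read 'c'  n18⇒n18 ·f
[32] read 'b'  n18⇒n8 ·f
[33] read 'b'  n8⇒n9
[34] read 'b'  n9⇒n10
[35] read 'd'  n10⇒n11  emit P1@[35:35]
[36] read 'a'  n11⇒n12  emit P2@[31:36]
[37] read 'b'  n12⇒n1 ·f
[38] read 'a'  n1⇒n22 ·f
[39] read 'a'  n22⇒n23
[40] read 'b'  n23⇒n24  emit P6@[38:40]
[41] read 'a'  n24⇒n22 ·f
[42] read 'c'  n22⇒n7 ·f
[43] read 'c'  n7⇒n18
[44] read 'c'  n18⇒n18 ·f
[45] read 'a'  n18⇒n19
[46] read 'a'  n19⇒n20
[47] read 'b'  n20⇒n21  emit P5@[43:47],P6@[45:47]
[48] read 'a'  n21⇒n22 ·f
[49] read 'a'  n22⇒n23
[50] read 'b'  n23⇒n24  emit P6@[48:50]
[51] read 'c'  n24⇒n7 ·f
[52] read 'c'  n7⇒n18
[53] read 'b'  n18⇒n8 ·f
[54] read 'b'  n8⇒n9
[55] read 'd'  n9⇒n3 ·f  emit P1@[55:55]
[56] read 'd'  n3⇒n4  emit P1@[56:56]
[57] read 'a'  n4⇒n5  emit P0@[53:57]
[58] read 'b'  n5⇒n1 ·f
[59] read 'a'  n1⇒n22 ·f
[60] read 'c'  n22⇒n7 ·f
[61] read 'a'  n7⇒n22 ·f
[62] read 'c'  n22⇒n7 ·f
[63] read 'd'  n7⇒n6 ·f  emit P1@[63:63]
[64] read 'd'  n6⇒n6 ·f  emit P1@[64:64]
[65] read 'd'  n6⇒n6 ·f  emit P1@[65:65]
[66] read 'a'  n6⇒n13
[67] read 'd'  n13⇒n6 ·f  emit P1@[67:67]
[68] read 'c'  n6⇒n7 ·f

Result: [[5,5],[5,6],[9,1],[12,1],[13,1],[14,0],[16,1],[18,4],[20,6],[26,5],[26,6],[35,1],[36,2],[40,6],[47,5],[47,6],[50,6],[55,1],[56,1],[57,0],[63,1],[64,1],[65,1],[67,1]]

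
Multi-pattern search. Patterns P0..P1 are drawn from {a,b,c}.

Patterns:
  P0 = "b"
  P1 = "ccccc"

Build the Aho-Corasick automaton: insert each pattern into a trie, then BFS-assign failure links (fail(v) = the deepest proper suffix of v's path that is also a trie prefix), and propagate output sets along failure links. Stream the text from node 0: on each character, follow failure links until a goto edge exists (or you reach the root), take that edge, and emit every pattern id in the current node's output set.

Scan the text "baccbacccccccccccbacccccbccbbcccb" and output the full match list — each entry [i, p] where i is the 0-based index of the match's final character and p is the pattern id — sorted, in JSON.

Construct AC machine:
Trie nodes:
  n0 'ε': b→1 c→2
  n1 'b': ·  [P0 ends]
  n2 'c': c→3
  n3 'cc': c→4
  n4 'ccc': c→5
  n5 'cccc': c→6
  n6 'ccccc': ·  [P1 ends]

Failure links (BFS by depth):
  n1('b'): parent n0 fail=0; on 'b' 0 → fail=0;  out {0}∪∅={0}
  n2('c'): parent n0 fail=0; on 'c' 0 → fail=0;  out ∅∪∅=∅
  n3('cc'): parent n2 fail=0; on 'c' 0 → fail=2;  out ∅∪∅=∅
  n4('ccc'): parent n3 fail=2; on 'c' 2 → fail=3;  out ∅∪∅=∅
  n5('cccc'): parent n4 fail=3; on 'c' 3 → fail=4;  out ∅∪∅=∅
  n6('ccccc'): parent n5 fail=4; on 'c' 4 → fail=5;  out {1}∪∅={1}

Text stream:
[0] read 'b'  n0⇒n1  → match P0@[0:0]
[1] read 'a'  n1⇒n0 (via fail)
[2] read 'c'  n0⇒n2
[3] read 'c'  n2⇒n3
[4] read 'b'  n3⇒n1 (via fail)  → match P0@[4:4]
[5] read 'a'  n1⇒n0 (via fail)
[6] read 'c'  n0⇒n2
[7] read 'c'  n2⇒n3
[8] read 'c'  n3⇒n4
[9] read 'c'  n4⇒n5
[10] read 'c'  n5⇒n6  → match P1@[6:10]
[11] read 'c'  n6⇒n6 (via fail)  → match P1@[7:11]
[12] read 'c'  n6⇒n6 (via fail)  → match P1@[8:12]
[13] read 'c'  n6⇒n6 (via fail)  → match P1@[9:13]
[14] read 'c'  n6⇒n6 (via fail)  → match P1@[10:14]
[15] read 'c'  n6⇒n6 (via fail)  → match P1@[11:15]
[16] read 'c'  n6⇒n6 (via fail)  → match P1@[12:16]
[17] read 'b'  n6⇒n1 (via fail)  → match P0@[17:17]
[18] read 'a'  n1⇒n0 (via fail)
[19] read 'c'  n0⇒n2
[20] read 'c'  n2⇒n3
[21] read 'c'  n3⇒n4
[22] read 'c'  n4⇒n5
[23] read 'c'  n5⇒n6  → match P1@[19:23]
[24] read 'b'  n6⇒n1 (via fail)  → match P0@[24:24]
[25] read 'c'  n1⇒n2 (via fail)
[26] read 'c'  n2⇒n3
[27] read 'b'  n3⇒n1 (via fail)  → match P0@[27:27]
[28] read 'b'  n1⇒n1 (via fail)  → match P0@[28:28]
[29] read 'c'  n1⇒n2 (via fail)
[30] read 'c'  n2⇒n3
[31] read 'c'  n3⇒n4
[32] read 'b'  n4⇒n1 (via fail)  → match P0@[32:32]

All matches (sorted): [[0,0],[4,0],[10,1],[11,1],[12,1],[13,1],[14,1],[15,1],[16,1],[17,0],[23,1],[24,0],[27,0],[28,0],[32,0]]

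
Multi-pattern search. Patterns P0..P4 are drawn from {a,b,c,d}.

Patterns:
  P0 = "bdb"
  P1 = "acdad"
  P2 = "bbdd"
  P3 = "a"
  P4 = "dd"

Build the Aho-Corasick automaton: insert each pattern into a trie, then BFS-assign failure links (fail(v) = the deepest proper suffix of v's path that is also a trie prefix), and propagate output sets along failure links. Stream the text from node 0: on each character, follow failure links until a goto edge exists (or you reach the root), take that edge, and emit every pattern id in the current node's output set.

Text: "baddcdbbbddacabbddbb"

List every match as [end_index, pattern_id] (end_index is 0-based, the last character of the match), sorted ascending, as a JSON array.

Construct AC machine:
Trie nodes:
  n0 'ε': a→4 b→1 d→12
  n1 'b': b→9 d→2
  n2 'bd': b→3
  n3 'bdb': ·  ←P0
  n4 'a': c→5  ←P3
  n5 'ac': d→6
  n6 'acd': a→7
  n7 'acda': d→8
  n8 'acdad': ·  ←P1
  n9 'bb': d→10
  n10 'bbd': d→11
  n11 'bbdd': ·  ←P2
  n12 'd': d→13
  n13 'dd': ·  ←P4

BFS fail/out derivation:
  fail(1) 'b': from fail(0)=0 chase 'b': 0 ⇒ 0;  out=∅∪out(0)=∅
  fail(4) 'a': from fail(0)=0 chase 'a': 0 ⇒ 0;  out={3}∪out(0)={3}
  fail(12) 'd': from fail(0)=0 chase 'd': 0 ⇒ 0;  out=∅∪out(0)=∅
  fail(2) 'bd': from fail(1)=0 chase 'd': 0 ⇒ 12;  out=∅∪out(12)=∅
  fail(5) 'ac': from fail(4)=0 chase 'c': 0 ⇒ 0;  out=∅∪out(0)=∅
  fail(9) 'bb': from fail(1)=0 chase 'b': 0 ⇒ 1;  out=∅∪out(1)=∅
  fail(13) 'dd': from fail(12)=0 chase 'd': 0 ⇒ 12;  out={4}∪out(12)={4}
  fail(3) 'bdb': from fail(2)=12 chase 'b': 12→0 ⇒ 1;  out={0}∪out(1)={0}
  fail(6) 'acd': from fail(5)=0 chase 'd': 0 ⇒ 12;  out=∅∪out(12)=∅
  fail(10) 'bbd': from fail(9)=1 chase 'd': 1 ⇒ 2;  out=∅∪out(2)=∅
  fail(7) 'acda': from fail(6)=12 chase 'a': 12→0 ⇒ 4;  out=∅∪out(4)={3}
  fail(11) 'bbdd': from fail(10)=2 chase 'd': 2→12 ⇒ 13;  out={2}∪out(13)={2,4}
  fail(8) 'acdad': from fail(7)=4 chase 'd': 4→0 ⇒ 12;  out={1}∪out(12)={1}

Scan:
pos 0 'b': at 1
pos 1 'a': at 4 (via fail)  emit P3@[1:1]
pos 2 'd': at 12 (via fail)
pos 3 'd': at 13  emit P4@[2:3]
pos 4 'c': at 0 (via fail)
pos 5 'd': at 12
pos 6 'b': at 1 (via fail)
pos 7 'b': at 9
pos 8 'b': at 9 (via fail)
pos 9 'd': at 10
pos 10 'd': at 11  emit P2@[7:10],P4@[9:10]
pos 11 'a': at 4 (via fail)  emit P3@[11:11]
pos 12 'c': at 5
pos 13 'a': at 4 (via fail)  emit P3@[13:13]
pos 14 'b': at 1 (via fail)
pos 15 'b': at 9
pos 16 'd': at 10
pos 17 'd': at 11  emit P2@[14:17],P4@[16:17]
pos 18 'b': at 1 (via fail)
pos 19 'b': at 9

Matches: [[1,3],[3,4],[10,2],[10,4],[11,3],[13,3],[17,2],[17,4]]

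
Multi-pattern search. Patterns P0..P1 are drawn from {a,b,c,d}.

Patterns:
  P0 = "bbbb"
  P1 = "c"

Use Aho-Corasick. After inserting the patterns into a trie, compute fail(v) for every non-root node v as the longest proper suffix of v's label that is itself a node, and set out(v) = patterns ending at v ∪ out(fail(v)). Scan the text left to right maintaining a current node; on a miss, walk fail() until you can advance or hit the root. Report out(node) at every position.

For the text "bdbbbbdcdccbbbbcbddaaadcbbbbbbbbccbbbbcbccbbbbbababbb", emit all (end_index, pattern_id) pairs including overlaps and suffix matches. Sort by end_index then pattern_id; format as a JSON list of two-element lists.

Construct AC machine:
Trie (insert patterns):
  n0 'ε': b→1 c→5
  n1 'b': b→2
  n2 'bb': b→3
  n3 'bbb': b→4
  n4 'bbbb': ·  [P0 ends]
  n5 'c': ·  [P1 ends]

Failure links (BFS by depth):
  fail(1) 'b': from fail(0)=0 chase 'b': 0 ⇒ 0;  out=∅∪out(0)=∅
  fail(5) 'c': from fail(0)=0 chase 'c': 0 ⇒ 0;  out={1}∪out(0)={1}
  fail(2) 'bb': from fail(1)=0 chase 'b': 0 ⇒ 1;  out=∅∪out(1)=∅
  fail(3) 'bbb': from fail(2)=1 chase 'b': 1 ⇒ 2;  out=∅∪out(2)=∅
  fail(4) 'bbbb': from fail(3)=2 chase 'b': 2 ⇒ 3;  out={0}∪out(3)={0}

Run:
pos 0 'b': at 1
pos 1 'd': at 0 ·f
pos 2 'b': at 1
pos 3 'b': at 2
pos 4 'b': at 3
pos 5 'b': at 4  ** P0@[2:5]
pos 6 'd': at 0 ·f
pos 7 'c': at 5  ** P1@[7:7]
pos 8 'd': at 0 ·f
pos 9 'c': at 5  ** P1@[9:9]
pos 10 'c': at 5 ·f  ** P1@[10:10]
pos 11 'b': at 1 ·f
pos 12 'b': at 2
pos 13 'b': at 3
pos 14 'b': at 4  ** P0@[11:14]
pos 15 'c': at 5 ·f  ** P1@[15:15]
pos 16 'b': at 1 ·f
pos 17 'd': at 0 ·f
pos 18 'd': at 0
pos 19 'a': at 0
pos 20 'a': at 0
pos 21 'a': at 0
pos 22 'd': at 0
pos 23 'c': at 5  ** P1@[23:23]
pos 24 'b': at 1 ·f
pos 25 'b': at 2
pos 26 'b': at 3
pos 27 'b': at 4  ** P0@[24:27]
pos 28 'b': at 4 ·f  ** P0@[25:28]
pos 29 'b': at 4 ·f  ** P0@[26:29]
pos 30 'b': at 4 ·f  ** P0@[27:30]
pos 31 'b': at 4 ·f  ** P0@[28:31]
pos 32 'c': at 5 ·f  ** P1@[32:32]
pos 33 'c': at 5 ·f  ** P1@[33:33]
pos 34 'b': at 1 ·f
pos 35 'b': at 2
pos 36 'b': at 3
pos 37 'b': at 4  ** P0@[34:37]
pos 38 'c': at 5 ·f  ** P1@[38:38]
pos 39 'b': at 1 ·f
pos 40 'c': at 5 ·f  ** P1@[40:40]
pos 41 'c': at 5 ·f  ** P1@[41:41]
pos 42 'b': at 1 ·f
pos 43 'b': at 2
pos 44 'b': at 3
pos 45 'b': at 4  ** P0@[42:45]
pos 46 'b': at 4 ·f  ** P0@[43:46]
pos 47 'a': at 0 ·f
pos 48 'b': at 1
pos 49 'a': at 0 ·f
pos 50 'b': at 1
pos 51 'b': at 2
pos 52 'b': at 3

Matches: [[5,0],[7,1],[9,1],[10,1],[14,0],[15,1],[23,1],[27,0],[28,0],[29,0],[30,0],[31,0],[32,1],[33,1],[37,0],[38,1],[40,1],[41,1],[45,0],[46,0]]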